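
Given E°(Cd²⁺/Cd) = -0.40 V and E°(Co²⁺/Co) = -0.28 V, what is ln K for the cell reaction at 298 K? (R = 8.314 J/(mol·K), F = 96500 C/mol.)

ln K = 9.3

E°_cell = -0.28 − (-0.40) = 0.12 V, with n = 2 electrons transferred.
At equilibrium E = 0, so the Nernst equation gives ln K = nFE°/RT = (2)(96500)(0.12)/((8.314)(298)) = 9.35.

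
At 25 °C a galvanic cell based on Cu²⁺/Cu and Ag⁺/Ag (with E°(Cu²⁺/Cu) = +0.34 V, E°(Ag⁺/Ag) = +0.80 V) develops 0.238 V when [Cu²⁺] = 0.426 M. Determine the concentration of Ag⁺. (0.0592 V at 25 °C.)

From the Nernst equation, log Q = n(E° − E)/0.0592 = 2(0.46 − 0.238)/0.0592 = 7.500, so Q = 3.16 × 10^7.
With Q = [Cu²⁺]/[Ag⁺]^2 and the known concentrations, [Ag⁺]^2 in the denominator gives [Ag⁺] = 1.2 × 10^-4 M.

1.2 × 10^-4 M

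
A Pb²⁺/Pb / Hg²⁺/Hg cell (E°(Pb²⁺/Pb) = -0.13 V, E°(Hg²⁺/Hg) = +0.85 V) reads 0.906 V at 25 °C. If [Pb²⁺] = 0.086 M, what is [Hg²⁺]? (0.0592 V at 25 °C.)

From the Nernst equation, log Q = n(E° − E)/0.0592 = 2(0.98 − 0.906)/0.0592 = 2.500, so Q = 316.
With Q = [Pb²⁺]/[Hg²⁺] and the known concentrations, [Hg²⁺] in the denominator gives [Hg²⁺] = 2.7 × 10^-4 M.

2.7 × 10^-4 M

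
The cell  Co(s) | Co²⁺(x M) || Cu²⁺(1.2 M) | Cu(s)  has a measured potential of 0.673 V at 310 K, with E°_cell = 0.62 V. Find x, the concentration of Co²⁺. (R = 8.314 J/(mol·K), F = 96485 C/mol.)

From the Nernst equation, ln Q = nF(E° − E)/RT = 2×96485×(0.62 − 0.673)/(8.314×310) = -3.968, so Q = 0.0189.
With Q = [Co²⁺]/[Cu²⁺] and the known concentrations, [Co²⁺] in the numerator gives [Co²⁺] = 0.023 M.

0.023 M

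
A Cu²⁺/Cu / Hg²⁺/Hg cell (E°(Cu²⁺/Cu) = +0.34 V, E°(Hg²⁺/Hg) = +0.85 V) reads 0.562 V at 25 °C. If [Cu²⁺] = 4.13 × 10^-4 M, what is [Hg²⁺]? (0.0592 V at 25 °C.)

From the Nernst equation, log Q = n(E° − E)/0.0592 = 2(0.51 − 0.562)/0.0592 = -1.757, so Q = 0.0175.
With Q = [Cu²⁺]/[Hg²⁺] and the known concentrations, [Hg²⁺] in the denominator gives [Hg²⁺] = 0.024 M.

0.024 M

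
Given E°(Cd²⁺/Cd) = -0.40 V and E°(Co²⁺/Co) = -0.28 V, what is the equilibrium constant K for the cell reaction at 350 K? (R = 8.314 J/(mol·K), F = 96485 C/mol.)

2900

E°_cell = -0.28 − (-0.40) = 0.12 V, with n = 2 electrons transferred.
At equilibrium E = 0, so the Nernst equation gives ln K = nFE°/RT = (2)(96485)(0.12)/((8.314)(350)) = 7.96.
K = e^7.96 = 2900.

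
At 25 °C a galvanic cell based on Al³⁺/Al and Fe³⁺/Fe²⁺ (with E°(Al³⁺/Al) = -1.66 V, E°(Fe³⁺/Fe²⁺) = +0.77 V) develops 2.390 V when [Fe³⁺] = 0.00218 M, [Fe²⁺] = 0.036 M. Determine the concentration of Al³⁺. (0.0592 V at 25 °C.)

From the Nernst equation, log Q = n(E° − E)/0.0592 = 3(2.43 − 2.390)/0.0592 = 2.027, so Q = 106.
With Q = [Al³⁺]·[Fe²⁺]^3/[Fe³⁺]^3 and the known concentrations, [Al³⁺] in the numerator gives [Al³⁺] = 0.024 M.

0.024 M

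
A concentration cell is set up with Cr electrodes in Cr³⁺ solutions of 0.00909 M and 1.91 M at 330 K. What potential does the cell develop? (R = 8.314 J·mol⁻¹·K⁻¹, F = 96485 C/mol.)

Both half-cells are Cr³⁺/Cr, so E°_cell = 0. The concentrated side is the cathode; the cell reaction moves Cr³⁺ from high to low concentration with n = 3.
Q = [Cr³⁺]_dilute/[Cr³⁺]_conc = 0.00909/1.91 = 0.00476.
E = 0 − (RT/nF) ln Q = −((8.314×330)/(3×96485))(-5.348) = 0.0507 V.

0.051 V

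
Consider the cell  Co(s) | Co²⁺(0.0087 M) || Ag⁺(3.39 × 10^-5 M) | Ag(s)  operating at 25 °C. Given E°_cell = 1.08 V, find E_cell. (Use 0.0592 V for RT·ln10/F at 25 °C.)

Balancing electrons gives n = 2; the reaction quotient is Q = [Co²⁺]/[Ag⁺]^2 = 7.57 × 10^6.
At 25 °C, E = E° − (0.0592/n) log Q = 1.08 − (0.0592/2)(6.879) = 1.080 − 0.204 = 0.876 V.

0.876 V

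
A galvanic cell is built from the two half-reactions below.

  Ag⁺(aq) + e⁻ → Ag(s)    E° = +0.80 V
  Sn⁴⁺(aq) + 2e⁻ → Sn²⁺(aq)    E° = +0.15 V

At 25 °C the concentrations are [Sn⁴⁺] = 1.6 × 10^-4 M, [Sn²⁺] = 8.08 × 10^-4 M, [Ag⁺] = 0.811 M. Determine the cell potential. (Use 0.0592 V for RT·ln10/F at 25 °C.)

The Ag⁺/Ag couple has the higher reduction potential and acts as the cathode, so E°_cell = +0.80 − (+0.15) = 0.65 V.
Balancing electrons gives n = 2; the reaction quotient is Q = [Sn⁴⁺]/([Sn²⁺]·[Ag⁺]^2) = 0.301.
At 25 °C, E = E° − (0.0592/n) log Q = 0.65 − (0.0592/2)(-0.521) = 0.650 + 0.015 = 0.665 V.

0.665 V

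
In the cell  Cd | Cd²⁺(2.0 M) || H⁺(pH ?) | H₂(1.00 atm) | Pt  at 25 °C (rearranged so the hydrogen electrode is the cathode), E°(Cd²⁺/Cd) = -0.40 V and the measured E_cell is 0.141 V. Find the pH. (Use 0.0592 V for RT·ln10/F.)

pH = 4.22

E°_cell = 0.40 V and n = 2.
log Q = n(E° − E)/0.0592 = 2×(0.40 − 0.141)/0.0592 = 8.750.
With Q = [Cd²⁺]·P(H₂) / [H⁺]^2, solving for [H⁺] gives log[H⁺] = -4.224, so pH = 4.22.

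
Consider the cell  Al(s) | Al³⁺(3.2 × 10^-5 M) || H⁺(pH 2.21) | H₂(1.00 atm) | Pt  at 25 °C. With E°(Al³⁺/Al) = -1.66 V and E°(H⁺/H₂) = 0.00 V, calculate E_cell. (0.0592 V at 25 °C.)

The hydrogen couple is the cathode, so E°_cell = 1.66 V; n = 6.
[H⁺] = 10^(−2.21) = 0.0062 M, and Q = [Al³⁺]^2·P(H₂)^3 / [H⁺]^6 = 1.86 × 10^4.
E = E° − (0.0592/6) log Q = 1.66 − (0.0592/6)(4.270) = 1.618 V.

1.62 V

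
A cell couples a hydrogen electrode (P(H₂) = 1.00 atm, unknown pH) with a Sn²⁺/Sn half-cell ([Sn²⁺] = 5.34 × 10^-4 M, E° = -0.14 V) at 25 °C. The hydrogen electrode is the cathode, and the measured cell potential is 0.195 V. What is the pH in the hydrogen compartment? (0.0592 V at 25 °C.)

pH = 0.71

E°_cell = 0.14 V and n = 2.
log Q = n(E° − E)/0.0592 = 2×(0.14 − 0.195)/0.0592 = -1.858.
With Q = [Sn²⁺]·P(H₂) / [H⁺]^2, solving for [H⁺] gives log[H⁺] = -0.707, so pH = 0.71.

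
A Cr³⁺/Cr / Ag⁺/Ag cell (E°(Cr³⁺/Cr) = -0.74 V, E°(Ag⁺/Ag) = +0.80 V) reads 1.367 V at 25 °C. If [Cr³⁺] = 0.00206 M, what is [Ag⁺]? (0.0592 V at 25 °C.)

From the Nernst equation, log Q = n(E° − E)/0.0592 = 3(1.54 − 1.367)/0.0592 = 8.767, so Q = 5.85 × 10^8.
With Q = [Cr³⁺]/[Ag⁺]^3 and the known concentrations, [Ag⁺]^3 in the denominator gives [Ag⁺] = 1.5 × 10^-4 M.

1.5 × 10^-4 M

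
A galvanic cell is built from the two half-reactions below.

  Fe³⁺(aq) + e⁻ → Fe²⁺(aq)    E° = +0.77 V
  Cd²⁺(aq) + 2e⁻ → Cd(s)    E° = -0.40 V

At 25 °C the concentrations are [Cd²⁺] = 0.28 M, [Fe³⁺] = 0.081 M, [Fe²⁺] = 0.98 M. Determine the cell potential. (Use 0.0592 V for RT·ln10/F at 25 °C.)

1.12 V

The Fe³⁺/Fe²⁺ couple has the higher reduction potential and acts as the cathode, so E°_cell = +0.77 − (-0.40) = 1.17 V.
Balancing electrons gives n = 2; the reaction quotient is Q = [Cd²⁺]·[Fe²⁺]^2/[Fe³⁺]^2 = 41.0.
At 25 °C, E = E° − (0.0592/n) log Q = 1.17 − (0.0592/2)(1.613) = 1.170 − 0.048 = 1.122 V.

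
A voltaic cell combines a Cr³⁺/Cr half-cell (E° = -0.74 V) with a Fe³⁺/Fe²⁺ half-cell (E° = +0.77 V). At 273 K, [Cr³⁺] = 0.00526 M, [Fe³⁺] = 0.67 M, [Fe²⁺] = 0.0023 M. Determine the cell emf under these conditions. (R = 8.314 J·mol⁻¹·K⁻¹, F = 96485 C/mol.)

1.68 V

The Fe³⁺/Fe²⁺ couple has the higher reduction potential and acts as the cathode, so E°_cell = +0.77 − (-0.74) = 1.51 V.
Balancing electrons gives n = 3; the reaction quotient is Q = [Cr³⁺]·[Fe²⁺]^3/[Fe³⁺]^3 = 2.13 × 10^-10.
E = E° − (RT/nF) ln Q = 1.51 − (8.314×273)/(3×96485) × (-22.271) = 1.510 + 0.175 = 1.685 V.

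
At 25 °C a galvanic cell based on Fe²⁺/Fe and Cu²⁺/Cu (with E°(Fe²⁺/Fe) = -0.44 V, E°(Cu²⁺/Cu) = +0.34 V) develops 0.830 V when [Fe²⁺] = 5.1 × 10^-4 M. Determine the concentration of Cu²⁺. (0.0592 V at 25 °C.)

From the Nernst equation, log Q = n(E° − E)/0.0592 = 2(0.78 − 0.830)/0.0592 = -1.689, so Q = 0.0205.
With Q = [Fe²⁺]/[Cu²⁺] and the known concentrations, [Cu²⁺] in the denominator gives [Cu²⁺] = 0.025 M.

0.025 M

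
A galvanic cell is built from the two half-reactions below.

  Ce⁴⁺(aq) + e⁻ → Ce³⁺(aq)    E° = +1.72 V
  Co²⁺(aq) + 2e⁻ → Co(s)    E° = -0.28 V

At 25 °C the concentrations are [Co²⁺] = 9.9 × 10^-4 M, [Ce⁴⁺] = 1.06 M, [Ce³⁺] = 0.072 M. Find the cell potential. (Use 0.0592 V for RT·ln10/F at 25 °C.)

2.16 V

The Ce⁴⁺/Ce³⁺ couple has the higher reduction potential and acts as the cathode, so E°_cell = +1.72 − (-0.28) = 2.00 V.
Balancing electrons gives n = 2; the reaction quotient is Q = [Co²⁺]·[Ce³⁺]^2/[Ce⁴⁺]^2 = 4.57 × 10^-6.
At 25 °C, E = E° − (0.0592/n) log Q = 2.00 − (0.0592/2)(-5.340) = 2.000 + 0.158 = 2.158 V.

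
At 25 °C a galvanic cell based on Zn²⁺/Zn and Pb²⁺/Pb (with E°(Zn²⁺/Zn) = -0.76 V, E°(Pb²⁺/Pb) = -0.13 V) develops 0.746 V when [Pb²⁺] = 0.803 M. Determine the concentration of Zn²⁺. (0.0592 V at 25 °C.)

From the Nernst equation, log Q = n(E° − E)/0.0592 = 2(0.63 − 0.746)/0.0592 = -3.919, so Q = 1.21 × 10^-4.
With Q = [Zn²⁺]/[Pb²⁺] and the known concentrations, [Zn²⁺] in the numerator gives [Zn²⁺] = 9.7 × 10^-5 M.

9.7 × 10^-5 M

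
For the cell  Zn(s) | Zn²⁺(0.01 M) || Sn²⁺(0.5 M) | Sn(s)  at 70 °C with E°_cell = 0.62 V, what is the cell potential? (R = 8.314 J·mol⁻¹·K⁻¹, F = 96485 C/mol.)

0.678 V

Balancing electrons gives n = 2; the reaction quotient is Q = [Zn²⁺]/[Sn²⁺] = 0.0200.
E = E° − (RT/nF) ln Q = 0.62 − (8.314×343)/(2×96485) × (-3.912) = 0.620 + 0.058 = 0.678 V.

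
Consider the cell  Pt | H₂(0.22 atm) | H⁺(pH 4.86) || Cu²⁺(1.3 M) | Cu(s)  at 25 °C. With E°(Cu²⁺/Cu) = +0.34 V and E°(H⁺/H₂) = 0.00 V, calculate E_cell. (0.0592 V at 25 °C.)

The Cu²⁺/Cu couple is the cathode, so E°_cell = 0.34 V; n = 2.
[H⁺] = 10^(−4.86) = 1.4 × 10^-5 M, and Q = [H⁺]^2 / ([Cu²⁺]·P(H₂)) = 6.66 × 10^-10.
E = E° − (0.0592/2) log Q = 0.34 − (0.0592/2)(-9.176) = 0.612 V.

0.61 V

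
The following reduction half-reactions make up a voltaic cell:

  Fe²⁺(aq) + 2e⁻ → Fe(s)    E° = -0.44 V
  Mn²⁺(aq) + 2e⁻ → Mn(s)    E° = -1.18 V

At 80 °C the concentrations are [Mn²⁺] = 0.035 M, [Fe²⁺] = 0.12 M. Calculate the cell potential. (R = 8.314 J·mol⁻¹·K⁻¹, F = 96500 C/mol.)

The Fe²⁺/Fe couple has the higher reduction potential and acts as the cathode, so E°_cell = -0.44 − (-1.18) = 0.74 V.
Balancing electrons gives n = 2; the reaction quotient is Q = [Mn²⁺]/[Fe²⁺] = 0.292.
E = E° − (RT/nF) ln Q = 0.74 − (8.314×353)/(2×96500) × (-1.232) = 0.740 + 0.019 = 0.759 V.

0.759 V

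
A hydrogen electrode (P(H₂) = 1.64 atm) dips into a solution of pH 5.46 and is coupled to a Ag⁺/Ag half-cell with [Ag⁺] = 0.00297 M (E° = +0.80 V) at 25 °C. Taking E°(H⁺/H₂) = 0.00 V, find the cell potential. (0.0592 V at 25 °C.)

The Ag⁺/Ag couple is the cathode, so E°_cell = 0.80 V; n = 2.
[H⁺] = 10^(−5.46) = 3.5 × 10^-6 M, and Q = [H⁺]^2 / ([Ag⁺]^2·P(H₂)) = 8.31 × 10^-7.
E = E° − (0.0592/2) log Q = 0.80 − (0.0592/2)(-6.080) = 0.980 V.

0.98 V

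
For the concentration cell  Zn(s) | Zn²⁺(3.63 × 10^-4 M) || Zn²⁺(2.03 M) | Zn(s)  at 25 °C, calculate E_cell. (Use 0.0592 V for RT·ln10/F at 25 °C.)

Both half-cells are Zn²⁺/Zn, so E°_cell = 0. The concentrated side is the cathode; the cell reaction moves Zn²⁺ from high to low concentration with n = 2.
Q = [Zn²⁺]_dilute/[Zn²⁺]_conc = 3.63 × 10^-4/2.03 = 1.79 × 10^-4.
E = 0 − (0.0592/2) log Q = −(0.0592/2)(-3.748) = 0.1109 V.

0.11 V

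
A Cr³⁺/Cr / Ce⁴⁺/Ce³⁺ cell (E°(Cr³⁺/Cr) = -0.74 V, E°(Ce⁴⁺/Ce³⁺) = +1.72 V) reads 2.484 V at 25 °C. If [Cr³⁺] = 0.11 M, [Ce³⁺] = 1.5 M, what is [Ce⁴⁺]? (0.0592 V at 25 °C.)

From the Nernst equation, log Q = n(E° − E)/0.0592 = 3(2.46 − 2.484)/0.0592 = -1.216, so Q = 0.0608.
With Q = [Cr³⁺]·[Ce³⁺]^3/[Ce⁴⁺]^3 and the known concentrations, [Ce⁴⁺]^3 in the denominator gives [Ce⁴⁺] = 1.8 M.

1.8 M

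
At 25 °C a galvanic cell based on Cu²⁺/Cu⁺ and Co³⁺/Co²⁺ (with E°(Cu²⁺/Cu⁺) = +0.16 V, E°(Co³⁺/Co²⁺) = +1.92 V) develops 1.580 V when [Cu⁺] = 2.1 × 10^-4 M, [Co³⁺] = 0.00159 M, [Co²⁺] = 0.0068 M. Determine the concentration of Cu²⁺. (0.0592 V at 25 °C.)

0.054 M

From the Nernst equation, log Q = n(E° − E)/0.0592 = 1(1.76 − 1.580)/0.0592 = 3.041, so Q = 1100.
With Q = [Cu²⁺]·[Co²⁺]/([Cu⁺]·[Co³⁺]) and the known concentrations, [Cu²⁺] in the numerator gives [Cu²⁺] = 0.054 M.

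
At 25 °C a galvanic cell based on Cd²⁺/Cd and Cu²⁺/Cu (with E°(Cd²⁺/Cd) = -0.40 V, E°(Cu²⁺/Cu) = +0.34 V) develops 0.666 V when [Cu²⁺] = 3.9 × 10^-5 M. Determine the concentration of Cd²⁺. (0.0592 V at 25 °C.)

From the Nernst equation, log Q = n(E° − E)/0.0592 = 2(0.74 − 0.666)/0.0592 = 2.500, so Q = 316.
With Q = [Cd²⁺]/[Cu²⁺] and the known concentrations, [Cd²⁺] in the numerator gives [Cd²⁺] = 0.012 M.

0.012 M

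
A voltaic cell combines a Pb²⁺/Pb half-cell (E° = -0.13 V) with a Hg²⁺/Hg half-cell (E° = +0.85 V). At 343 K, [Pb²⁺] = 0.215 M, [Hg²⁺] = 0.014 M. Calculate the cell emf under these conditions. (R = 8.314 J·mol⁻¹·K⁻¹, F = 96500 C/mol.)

0.940 V

The Hg²⁺/Hg couple has the higher reduction potential and acts as the cathode, so E°_cell = +0.85 − (-0.13) = 0.98 V.
Balancing electrons gives n = 2; the reaction quotient is Q = [Pb²⁺]/[Hg²⁺] = 15.4.
E = E° − (RT/nF) ln Q = 0.98 − (8.314×343)/(2×96500) × (2.732) = 0.980 − 0.040 = 0.940 V.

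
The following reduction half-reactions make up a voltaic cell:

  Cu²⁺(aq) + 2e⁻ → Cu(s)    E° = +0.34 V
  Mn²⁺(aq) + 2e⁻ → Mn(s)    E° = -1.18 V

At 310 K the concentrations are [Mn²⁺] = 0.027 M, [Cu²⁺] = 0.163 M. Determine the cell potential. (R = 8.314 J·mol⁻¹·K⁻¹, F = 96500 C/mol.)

The Cu²⁺/Cu couple has the higher reduction potential and acts as the cathode, so E°_cell = +0.34 − (-1.18) = 1.52 V.
Balancing electrons gives n = 2; the reaction quotient is Q = [Mn²⁺]/[Cu²⁺] = 0.166.
E = E° − (RT/nF) ln Q = 1.52 − (8.314×310)/(2×96500) × (-1.798) = 1.520 + 0.024 = 1.544 V.

1.54 V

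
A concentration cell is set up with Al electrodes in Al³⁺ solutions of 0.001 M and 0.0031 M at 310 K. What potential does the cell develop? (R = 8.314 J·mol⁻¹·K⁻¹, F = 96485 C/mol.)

Both half-cells are Al³⁺/Al, so E°_cell = 0. The concentrated side is the cathode; the cell reaction moves Al³⁺ from high to low concentration with n = 3.
Q = [Al³⁺]_dilute/[Al³⁺]_conc = 0.001/0.0031 = 0.323.
E = 0 − (RT/nF) ln Q = −((8.314×310)/(3×96485))(-1.131) = 0.0101 V.

0.010 V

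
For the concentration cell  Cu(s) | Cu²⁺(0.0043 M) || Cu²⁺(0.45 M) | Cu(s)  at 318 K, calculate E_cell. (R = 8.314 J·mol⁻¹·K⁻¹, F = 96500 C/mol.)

Both half-cells are Cu²⁺/Cu, so E°_cell = 0. The concentrated side is the cathode; the cell reaction moves Cu²⁺ from high to low concentration with n = 2.
Q = [Cu²⁺]_dilute/[Cu²⁺]_conc = 0.0043/0.45 = 0.00956.
E = 0 − (RT/nF) ln Q = −((8.314×318)/(2×96500))(-4.651) = 0.0637 V.

0.064 V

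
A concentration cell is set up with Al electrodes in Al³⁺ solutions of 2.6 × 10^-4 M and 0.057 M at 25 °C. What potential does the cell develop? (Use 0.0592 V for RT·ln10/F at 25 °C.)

Both half-cells are Al³⁺/Al, so E°_cell = 0. The concentrated side is the cathode; the cell reaction moves Al³⁺ from high to low concentration with n = 3.
Q = [Al³⁺]_dilute/[Al³⁺]_conc = 2.6 × 10^-4/0.057 = 0.00456.
E = 0 − (0.0592/3) log Q = −(0.0592/3)(-2.341) = 0.0462 V.

0.046 V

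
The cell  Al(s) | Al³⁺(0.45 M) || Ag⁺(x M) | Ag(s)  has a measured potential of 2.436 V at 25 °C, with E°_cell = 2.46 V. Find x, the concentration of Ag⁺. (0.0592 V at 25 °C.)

0.3 M

From the Nernst equation, log Q = n(E° − E)/0.0592 = 3(2.46 − 2.436)/0.0592 = 1.216, so Q = 16.5.
With Q = [Al³⁺]/[Ag⁺]^3 and the known concentrations, [Ag⁺]^3 in the denominator gives [Ag⁺] = 0.3 M.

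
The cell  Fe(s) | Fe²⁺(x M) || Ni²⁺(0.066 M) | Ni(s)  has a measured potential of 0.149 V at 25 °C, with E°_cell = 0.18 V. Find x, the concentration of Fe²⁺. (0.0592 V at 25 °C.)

0.74 M

From the Nernst equation, log Q = n(E° − E)/0.0592 = 2(0.18 − 0.149)/0.0592 = 1.047, so Q = 11.2.
With Q = [Fe²⁺]/[Ni²⁺] and the known concentrations, [Fe²⁺] in the numerator gives [Fe²⁺] = 0.74 M.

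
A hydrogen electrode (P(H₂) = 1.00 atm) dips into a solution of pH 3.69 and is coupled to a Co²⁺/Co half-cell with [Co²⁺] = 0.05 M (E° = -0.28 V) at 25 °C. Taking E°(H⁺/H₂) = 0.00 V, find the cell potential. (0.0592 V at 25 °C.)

0.10 V

The hydrogen couple is the cathode, so E°_cell = 0.28 V; n = 2.
[H⁺] = 10^(−3.69) = 2 × 10^-4 M, and Q = [Co²⁺]·P(H₂) / [H⁺]^2 = 1.2 × 10^6.
E = E° − (0.0592/2) log Q = 0.28 − (0.0592/2)(6.079) = 0.100 V.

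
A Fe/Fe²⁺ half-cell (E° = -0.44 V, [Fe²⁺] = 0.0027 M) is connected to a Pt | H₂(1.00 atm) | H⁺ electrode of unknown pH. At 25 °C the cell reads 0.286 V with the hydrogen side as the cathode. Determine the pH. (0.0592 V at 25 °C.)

E°_cell = 0.44 V and n = 2.
log Q = n(E° − E)/0.0592 = 2×(0.44 − 0.286)/0.0592 = 5.203.
With Q = [Fe²⁺]·P(H₂) / [H⁺]^2, solving for [H⁺] gives log[H⁺] = -3.886, so pH = 3.89.

pH = 3.89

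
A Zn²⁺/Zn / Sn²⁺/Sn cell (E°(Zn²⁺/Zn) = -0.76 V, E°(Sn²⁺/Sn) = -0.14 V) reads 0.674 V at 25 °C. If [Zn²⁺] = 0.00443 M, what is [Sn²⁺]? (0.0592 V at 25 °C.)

From the Nernst equation, log Q = n(E° − E)/0.0592 = 2(0.62 − 0.674)/0.0592 = -1.824, so Q = 0.0150.
With Q = [Zn²⁺]/[Sn²⁺] and the known concentrations, [Sn²⁺] in the denominator gives [Sn²⁺] = 0.3 M.

0.3 M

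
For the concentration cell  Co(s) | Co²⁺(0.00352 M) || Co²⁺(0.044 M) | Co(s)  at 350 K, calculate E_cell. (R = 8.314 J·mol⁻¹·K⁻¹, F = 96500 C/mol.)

Both half-cells are Co²⁺/Co, so E°_cell = 0. The concentrated side is the cathode; the cell reaction moves Co²⁺ from high to low concentration with n = 2.
Q = [Co²⁺]_dilute/[Co²⁺]_conc = 0.00352/0.044 = 0.0800.
E = 0 − (RT/nF) ln Q = −((8.314×350)/(2×96500))(-2.526) = 0.0381 V.

0.038 V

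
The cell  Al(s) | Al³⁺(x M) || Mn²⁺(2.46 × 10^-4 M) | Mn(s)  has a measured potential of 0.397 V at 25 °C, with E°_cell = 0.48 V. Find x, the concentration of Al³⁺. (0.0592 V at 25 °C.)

From the Nernst equation, log Q = n(E° − E)/0.0592 = 6(0.48 − 0.397)/0.0592 = 8.412, so Q = 2.58 × 10^8.
With Q = [Al³⁺]^2/[Mn²⁺]^3 and the known concentrations, [Al³⁺]^2 in the numerator gives [Al³⁺] = 0.062 M.

0.062 M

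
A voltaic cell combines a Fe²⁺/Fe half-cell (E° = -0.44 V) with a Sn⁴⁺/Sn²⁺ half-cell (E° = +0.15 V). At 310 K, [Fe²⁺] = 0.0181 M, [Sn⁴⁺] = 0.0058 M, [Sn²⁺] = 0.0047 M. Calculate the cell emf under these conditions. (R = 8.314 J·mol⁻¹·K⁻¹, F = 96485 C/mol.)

The Sn⁴⁺/Sn²⁺ couple has the higher reduction potential and acts as the cathode, so E°_cell = +0.15 − (-0.44) = 0.59 V.
Balancing electrons gives n = 2; the reaction quotient is Q = [Fe²⁺]·[Sn²⁺]/[Sn⁴⁺] = 0.0147.
E = E° − (RT/nF) ln Q = 0.59 − (8.314×310)/(2×96485) × (-4.222) = 0.590 + 0.056 = 0.646 V.

0.646 V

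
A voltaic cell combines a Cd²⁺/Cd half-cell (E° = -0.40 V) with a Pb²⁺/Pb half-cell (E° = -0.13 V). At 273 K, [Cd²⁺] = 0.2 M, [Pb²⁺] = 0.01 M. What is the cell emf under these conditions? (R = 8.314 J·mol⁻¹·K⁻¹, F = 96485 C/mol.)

0.235 V

The Pb²⁺/Pb couple has the higher reduction potential and acts as the cathode, so E°_cell = -0.13 − (-0.40) = 0.27 V.
Balancing electrons gives n = 2; the reaction quotient is Q = [Cd²⁺]/[Pb²⁺] = 20.0.
E = E° − (RT/nF) ln Q = 0.27 − (8.314×273)/(2×96485) × (2.996) = 0.270 − 0.035 = 0.235 V.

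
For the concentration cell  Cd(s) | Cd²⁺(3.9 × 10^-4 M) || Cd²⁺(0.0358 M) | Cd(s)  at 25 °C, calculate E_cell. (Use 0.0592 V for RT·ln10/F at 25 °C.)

Both half-cells are Cd²⁺/Cd, so E°_cell = 0. The concentrated side is the cathode; the cell reaction moves Cd²⁺ from high to low concentration with n = 2.
Q = [Cd²⁺]_dilute/[Cd²⁺]_conc = 3.9 × 10^-4/0.0358 = 0.0109.
E = 0 − (0.0592/2) log Q = −(0.0592/2)(-1.963) = 0.0581 V.

0.058 V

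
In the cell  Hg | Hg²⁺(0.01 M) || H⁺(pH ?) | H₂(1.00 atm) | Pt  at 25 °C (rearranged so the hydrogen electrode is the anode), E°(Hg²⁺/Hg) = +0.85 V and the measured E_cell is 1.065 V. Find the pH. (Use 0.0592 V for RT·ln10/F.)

pH = 4.63

E°_cell = 0.85 V and n = 2.
log Q = n(E° − E)/0.0592 = 2×(0.85 − 1.065)/0.0592 = -7.264.
With Q = [H⁺]^2 / ([Hg²⁺]·P(H₂)), solving for [H⁺] gives log[H⁺] = -4.632, so pH = 4.63.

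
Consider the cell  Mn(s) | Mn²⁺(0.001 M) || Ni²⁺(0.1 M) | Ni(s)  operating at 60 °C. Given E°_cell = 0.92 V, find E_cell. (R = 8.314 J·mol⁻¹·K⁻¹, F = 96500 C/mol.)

Balancing electrons gives n = 2; the reaction quotient is Q = [Mn²⁺]/[Ni²⁺] = 0.0100.
E = E° − (RT/nF) ln Q = 0.92 − (8.314×333)/(2×96500) × (-4.605) = 0.920 + 0.066 = 0.986 V.

0.986 V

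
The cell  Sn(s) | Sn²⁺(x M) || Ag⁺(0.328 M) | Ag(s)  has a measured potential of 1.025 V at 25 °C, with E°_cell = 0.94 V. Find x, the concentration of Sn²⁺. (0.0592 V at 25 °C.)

From the Nernst equation, log Q = n(E° − E)/0.0592 = 2(0.94 − 1.025)/0.0592 = -2.872, so Q = 0.00134.
With Q = [Sn²⁺]/[Ag⁺]^2 and the known concentrations, [Sn²⁺] in the numerator gives [Sn²⁺] = 1.4 × 10^-4 M.

1.4 × 10^-4 M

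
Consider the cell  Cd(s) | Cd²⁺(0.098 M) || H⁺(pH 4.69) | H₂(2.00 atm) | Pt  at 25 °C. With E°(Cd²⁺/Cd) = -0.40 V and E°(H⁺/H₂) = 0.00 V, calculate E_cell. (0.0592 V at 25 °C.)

0.14 V

The hydrogen couple is the cathode, so E°_cell = 0.40 V; n = 2.
[H⁺] = 10^(−4.69) = 2 × 10^-5 M, and Q = [Cd²⁺]·P(H₂) / [H⁺]^2 = 4.7 × 10^8.
E = E° − (0.0592/2) log Q = 0.40 − (0.0592/2)(8.672) = 0.143 V.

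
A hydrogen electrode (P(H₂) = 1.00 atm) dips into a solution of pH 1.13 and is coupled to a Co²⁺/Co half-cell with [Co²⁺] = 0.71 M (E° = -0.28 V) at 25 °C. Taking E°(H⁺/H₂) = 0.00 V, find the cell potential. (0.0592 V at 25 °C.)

The hydrogen couple is the cathode, so E°_cell = 0.28 V; n = 2.
[H⁺] = 10^(−1.13) = 0.074 M, and Q = [Co²⁺]·P(H₂) / [H⁺]^2 = 129.
E = E° − (0.0592/2) log Q = 0.28 − (0.0592/2)(2.111) = 0.218 V.

0.22 V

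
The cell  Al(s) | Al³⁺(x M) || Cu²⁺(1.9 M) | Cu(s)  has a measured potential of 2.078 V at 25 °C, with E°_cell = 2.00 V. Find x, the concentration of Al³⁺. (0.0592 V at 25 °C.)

2.9 × 10^-4 M

From the Nernst equation, log Q = n(E° − E)/0.0592 = 6(2.00 − 2.078)/0.0592 = -7.905, so Q = 1.24 × 10^-8.
With Q = [Al³⁺]^2/[Cu²⁺]^3 and the known concentrations, [Al³⁺]^2 in the numerator gives [Al³⁺] = 2.9 × 10^-4 M.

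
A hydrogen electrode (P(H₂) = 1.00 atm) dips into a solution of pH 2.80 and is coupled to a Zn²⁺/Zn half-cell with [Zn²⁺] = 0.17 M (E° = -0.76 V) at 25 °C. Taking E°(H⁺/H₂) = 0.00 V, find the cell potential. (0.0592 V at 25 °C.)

0.62 V

The hydrogen couple is the cathode, so E°_cell = 0.76 V; n = 2.
[H⁺] = 10^(−2.80) = 0.0016 M, and Q = [Zn²⁺]·P(H₂) / [H⁺]^2 = 6.77 × 10^4.
E = E° − (0.0592/2) log Q = 0.76 − (0.0592/2)(4.830) = 0.617 V.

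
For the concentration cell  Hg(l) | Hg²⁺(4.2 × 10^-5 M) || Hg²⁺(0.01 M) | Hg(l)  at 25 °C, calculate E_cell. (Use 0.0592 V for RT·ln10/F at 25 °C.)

Both half-cells are Hg²⁺/Hg, so E°_cell = 0. The concentrated side is the cathode; the cell reaction moves Hg²⁺ from high to low concentration with n = 2.
Q = [Hg²⁺]_dilute/[Hg²⁺]_conc = 4.2 × 10^-5/0.01 = 0.00420.
E = 0 − (0.0592/2) log Q = −(0.0592/2)(-2.377) = 0.0704 V.

0.070 V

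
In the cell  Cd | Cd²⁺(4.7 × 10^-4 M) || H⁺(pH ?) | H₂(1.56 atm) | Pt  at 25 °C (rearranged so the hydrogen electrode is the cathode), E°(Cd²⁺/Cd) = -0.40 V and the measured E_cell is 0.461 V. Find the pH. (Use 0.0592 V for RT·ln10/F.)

pH = 0.54

E°_cell = 0.40 V and n = 2.
log Q = n(E° − E)/0.0592 = 2×(0.40 − 0.461)/0.0592 = -2.061.
With Q = [Cd²⁺]·P(H₂) / [H⁺]^2, solving for [H⁺] gives log[H⁺] = -0.537, so pH = 0.54.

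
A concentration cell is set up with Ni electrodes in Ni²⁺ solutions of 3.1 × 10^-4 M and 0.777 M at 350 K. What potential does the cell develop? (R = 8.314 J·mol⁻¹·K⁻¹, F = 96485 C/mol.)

0.12 V

Both half-cells are Ni²⁺/Ni, so E°_cell = 0. The concentrated side is the cathode; the cell reaction moves Ni²⁺ from high to low concentration with n = 2.
Q = [Ni²⁺]_dilute/[Ni²⁺]_conc = 3.1 × 10^-4/0.777 = 3.99 × 10^-4.
E = 0 − (RT/nF) ln Q = −((8.314×350)/(2×96485))(-7.827) = 0.1180 V.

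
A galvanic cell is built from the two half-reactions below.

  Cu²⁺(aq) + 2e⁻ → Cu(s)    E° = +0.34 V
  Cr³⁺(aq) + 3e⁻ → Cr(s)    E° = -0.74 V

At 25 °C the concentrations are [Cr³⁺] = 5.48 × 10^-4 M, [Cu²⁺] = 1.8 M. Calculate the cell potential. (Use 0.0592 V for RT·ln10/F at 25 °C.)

1.15 V

The Cu²⁺/Cu couple has the higher reduction potential and acts as the cathode, so E°_cell = +0.34 − (-0.74) = 1.08 V.
Balancing electrons gives n = 6; the reaction quotient is Q = [Cr³⁺]^2/[Cu²⁺]^3 = 5.15 × 10^-8.
At 25 °C, E = E° − (0.0592/n) log Q = 1.08 − (0.0592/6)(-7.288) = 1.080 + 0.072 = 1.152 V.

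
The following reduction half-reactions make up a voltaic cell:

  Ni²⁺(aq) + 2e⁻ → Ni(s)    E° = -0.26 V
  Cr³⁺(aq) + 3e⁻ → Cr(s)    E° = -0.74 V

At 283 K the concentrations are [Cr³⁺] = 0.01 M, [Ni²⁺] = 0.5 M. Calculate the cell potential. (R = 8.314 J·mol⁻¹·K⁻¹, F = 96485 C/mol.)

The Ni²⁺/Ni couple has the higher reduction potential and acts as the cathode, so E°_cell = -0.26 − (-0.74) = 0.48 V.
Balancing electrons gives n = 6; the reaction quotient is Q = [Cr³⁺]^2/[Ni²⁺]^3 = 8 × 10^-4.
E = E° − (RT/nF) ln Q = 0.48 − (8.314×283)/(6×96485) × (-7.131) = 0.480 + 0.029 = 0.509 V.

0.509 V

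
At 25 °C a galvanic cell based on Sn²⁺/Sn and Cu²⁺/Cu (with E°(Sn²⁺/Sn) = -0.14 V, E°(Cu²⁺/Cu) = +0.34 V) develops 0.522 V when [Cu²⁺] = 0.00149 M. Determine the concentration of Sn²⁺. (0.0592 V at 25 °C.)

From the Nernst equation, log Q = n(E° − E)/0.0592 = 2(0.48 − 0.522)/0.0592 = -1.419, so Q = 0.0381.
With Q = [Sn²⁺]/[Cu²⁺] and the known concentrations, [Sn²⁺] in the numerator gives [Sn²⁺] = 5.7 × 10^-5 M.

5.7 × 10^-5 M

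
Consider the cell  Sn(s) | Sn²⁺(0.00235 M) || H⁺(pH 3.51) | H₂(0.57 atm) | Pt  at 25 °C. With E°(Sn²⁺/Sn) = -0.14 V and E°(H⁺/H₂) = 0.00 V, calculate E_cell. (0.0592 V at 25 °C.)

The hydrogen couple is the cathode, so E°_cell = 0.14 V; n = 2.
[H⁺] = 10^(−3.51) = 3.1 × 10^-4 M, and Q = [Sn²⁺]·P(H₂) / [H⁺]^2 = 1.4 × 10^4.
E = E° − (0.0592/2) log Q = 0.14 − (0.0592/2)(4.147) = 0.017 V.

0.017 V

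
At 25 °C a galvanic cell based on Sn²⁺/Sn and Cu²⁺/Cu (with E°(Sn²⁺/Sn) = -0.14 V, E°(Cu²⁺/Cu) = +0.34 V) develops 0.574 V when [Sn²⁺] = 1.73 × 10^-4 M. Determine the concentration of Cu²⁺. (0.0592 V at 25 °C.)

0.26 M

From the Nernst equation, log Q = n(E° − E)/0.0592 = 2(0.48 − 0.574)/0.0592 = -3.176, so Q = 6.67 × 10^-4.
With Q = [Sn²⁺]/[Cu²⁺] and the known concentrations, [Cu²⁺] in the denominator gives [Cu²⁺] = 0.26 M.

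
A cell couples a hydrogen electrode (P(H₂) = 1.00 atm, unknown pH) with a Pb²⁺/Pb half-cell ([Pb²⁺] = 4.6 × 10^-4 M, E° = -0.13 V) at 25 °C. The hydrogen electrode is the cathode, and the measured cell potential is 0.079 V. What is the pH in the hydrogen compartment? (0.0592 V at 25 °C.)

E°_cell = 0.13 V and n = 2.
log Q = n(E° − E)/0.0592 = 2×(0.13 − 0.079)/0.0592 = 1.723.
With Q = [Pb²⁺]·P(H₂) / [H⁺]^2, solving for [H⁺] gives log[H⁺] = -2.530, so pH = 2.53.

pH = 2.53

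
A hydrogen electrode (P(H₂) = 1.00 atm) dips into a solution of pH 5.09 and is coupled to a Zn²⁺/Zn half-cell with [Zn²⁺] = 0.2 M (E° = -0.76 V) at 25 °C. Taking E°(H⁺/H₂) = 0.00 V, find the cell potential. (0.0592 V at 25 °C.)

The hydrogen couple is the cathode, so E°_cell = 0.76 V; n = 2.
[H⁺] = 10^(−5.09) = 8.1 × 10^-6 M, and Q = [Zn²⁺]·P(H₂) / [H⁺]^2 = 3.03 × 10^9.
E = E° − (0.0592/2) log Q = 0.76 − (0.0592/2)(9.481) = 0.479 V.

0.48 V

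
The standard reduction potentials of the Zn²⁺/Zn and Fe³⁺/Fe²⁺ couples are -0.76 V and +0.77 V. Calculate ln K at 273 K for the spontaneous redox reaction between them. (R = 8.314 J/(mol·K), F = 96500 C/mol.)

E°_cell = +0.77 − (-0.76) = 1.53 V, with n = 2 electrons transferred.
At equilibrium E = 0, so the Nernst equation gives ln K = nFE°/RT = (2)(96500)(1.53)/((8.314)(273)) = 130.10.

ln K = 130.1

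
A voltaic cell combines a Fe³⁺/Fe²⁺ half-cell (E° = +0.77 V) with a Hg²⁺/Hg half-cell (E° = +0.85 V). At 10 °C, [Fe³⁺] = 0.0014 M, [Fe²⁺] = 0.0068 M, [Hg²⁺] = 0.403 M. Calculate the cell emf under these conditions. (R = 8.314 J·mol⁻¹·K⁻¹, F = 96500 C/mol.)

0.107 V

The Hg²⁺/Hg couple has the higher reduction potential and acts as the cathode, so E°_cell = +0.85 − (+0.77) = 0.08 V.
Balancing electrons gives n = 2; the reaction quotient is Q = [Fe³⁺]^2/([Fe²⁺]^2·[Hg²⁺]) = 0.105.
E = E° − (RT/nF) ln Q = 0.08 − (8.314×283)/(2×96500) × (-2.252) = 0.080 + 0.027 = 0.107 V.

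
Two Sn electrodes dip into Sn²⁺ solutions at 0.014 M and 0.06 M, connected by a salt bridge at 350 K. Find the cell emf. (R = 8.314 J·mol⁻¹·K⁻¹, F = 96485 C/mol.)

Both half-cells are Sn²⁺/Sn, so E°_cell = 0. The concentrated side is the cathode; the cell reaction moves Sn²⁺ from high to low concentration with n = 2.
Q = [Sn²⁺]_dilute/[Sn²⁺]_conc = 0.014/0.06 = 0.233.
E = 0 − (RT/nF) ln Q = −((8.314×350)/(2×96485))(-1.455) = 0.0219 V.

0.022 V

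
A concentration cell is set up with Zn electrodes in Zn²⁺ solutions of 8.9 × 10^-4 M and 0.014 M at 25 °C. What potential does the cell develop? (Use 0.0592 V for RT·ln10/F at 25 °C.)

0.035 V

Both half-cells are Zn²⁺/Zn, so E°_cell = 0. The concentrated side is the cathode; the cell reaction moves Zn²⁺ from high to low concentration with n = 2.
Q = [Zn²⁺]_dilute/[Zn²⁺]_conc = 8.9 × 10^-4/0.014 = 0.0636.
E = 0 − (0.0592/2) log Q = −(0.0592/2)(-1.197) = 0.0354 V.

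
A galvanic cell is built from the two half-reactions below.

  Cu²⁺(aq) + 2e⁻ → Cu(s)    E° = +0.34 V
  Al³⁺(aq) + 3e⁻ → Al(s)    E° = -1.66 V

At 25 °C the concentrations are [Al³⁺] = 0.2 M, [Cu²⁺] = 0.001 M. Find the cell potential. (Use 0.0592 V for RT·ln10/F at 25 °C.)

1.92 V

The Cu²⁺/Cu couple has the higher reduction potential and acts as the cathode, so E°_cell = +0.34 − (-1.66) = 2.00 V.
Balancing electrons gives n = 6; the reaction quotient is Q = [Al³⁺]^2/[Cu²⁺]^3 = 4 × 10^7.
At 25 °C, E = E° − (0.0592/n) log Q = 2.00 − (0.0592/6)(7.602) = 2.000 − 0.075 = 1.925 V.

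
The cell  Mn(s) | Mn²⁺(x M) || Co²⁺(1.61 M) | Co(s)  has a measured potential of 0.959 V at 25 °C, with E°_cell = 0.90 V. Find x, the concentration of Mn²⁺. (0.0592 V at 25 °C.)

0.016 M

From the Nernst equation, log Q = n(E° − E)/0.0592 = 2(0.90 − 0.959)/0.0592 = -1.993, so Q = 0.0102.
With Q = [Mn²⁺]/[Co²⁺] and the known concentrations, [Mn²⁺] in the numerator gives [Mn²⁺] = 0.016 M.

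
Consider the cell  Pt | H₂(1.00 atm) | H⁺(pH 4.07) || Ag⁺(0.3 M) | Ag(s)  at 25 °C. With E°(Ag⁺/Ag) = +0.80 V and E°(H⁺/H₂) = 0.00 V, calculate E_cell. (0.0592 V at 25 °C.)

The Ag⁺/Ag couple is the cathode, so E°_cell = 0.80 V; n = 2.
[H⁺] = 10^(−4.07) = 8.5 × 10^-5 M, and Q = [H⁺]^2 / ([Ag⁺]^2·P(H₂)) = 8.05 × 10^-8.
E = E° − (0.0592/2) log Q = 0.80 − (0.0592/2)(-7.094) = 1.010 V.

1.01 V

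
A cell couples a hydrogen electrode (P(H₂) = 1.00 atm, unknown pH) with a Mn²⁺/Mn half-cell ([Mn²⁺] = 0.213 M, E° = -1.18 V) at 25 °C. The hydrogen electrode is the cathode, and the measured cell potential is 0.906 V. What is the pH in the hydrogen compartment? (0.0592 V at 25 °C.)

E°_cell = 1.18 V and n = 2.
log Q = n(E° − E)/0.0592 = 2×(1.18 − 0.906)/0.0592 = 9.257.
With Q = [Mn²⁺]·P(H₂) / [H⁺]^2, solving for [H⁺] gives log[H⁺] = -4.964, so pH = 4.96.

pH = 4.96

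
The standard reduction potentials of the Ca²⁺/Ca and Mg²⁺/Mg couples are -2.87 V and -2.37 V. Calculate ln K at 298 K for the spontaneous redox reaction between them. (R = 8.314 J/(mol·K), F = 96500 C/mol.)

E°_cell = -2.37 − (-2.87) = 0.50 V, with n = 2 electrons transferred.
At equilibrium E = 0, so the Nernst equation gives ln K = nFE°/RT = (2)(96500)(0.50)/((8.314)(298)) = 38.95.

ln K = 38.9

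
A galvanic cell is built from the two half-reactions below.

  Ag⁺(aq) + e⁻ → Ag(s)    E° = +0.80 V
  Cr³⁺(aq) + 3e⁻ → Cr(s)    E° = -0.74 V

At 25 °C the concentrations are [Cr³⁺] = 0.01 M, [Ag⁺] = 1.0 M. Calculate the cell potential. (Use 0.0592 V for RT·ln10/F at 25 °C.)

The Ag⁺/Ag couple has the higher reduction potential and acts as the cathode, so E°_cell = +0.80 − (-0.74) = 1.54 V.
Balancing electrons gives n = 3; the reaction quotient is Q = [Cr³⁺]/[Ag⁺]^3 = 0.0100.
At 25 °C, E = E° − (0.0592/n) log Q = 1.54 − (0.0592/3)(-2.000) = 1.540 + 0.039 = 1.579 V.

1.58 V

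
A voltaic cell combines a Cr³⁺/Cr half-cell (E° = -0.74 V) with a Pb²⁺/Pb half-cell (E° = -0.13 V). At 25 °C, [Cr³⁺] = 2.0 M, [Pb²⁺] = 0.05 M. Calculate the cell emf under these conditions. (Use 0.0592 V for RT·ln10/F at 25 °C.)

0.566 V

The Pb²⁺/Pb couple has the higher reduction potential and acts as the cathode, so E°_cell = -0.13 − (-0.74) = 0.61 V.
Balancing electrons gives n = 6; the reaction quotient is Q = [Cr³⁺]^2/[Pb²⁺]^3 = 3.2 × 10^4.
At 25 °C, E = E° − (0.0592/n) log Q = 0.61 − (0.0592/6)(4.505) = 0.610 − 0.044 = 0.566 V.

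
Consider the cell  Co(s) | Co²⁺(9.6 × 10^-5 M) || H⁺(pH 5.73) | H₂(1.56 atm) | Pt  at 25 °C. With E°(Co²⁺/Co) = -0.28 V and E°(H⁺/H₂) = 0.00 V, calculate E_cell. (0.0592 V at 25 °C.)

0.054 V

The hydrogen couple is the cathode, so E°_cell = 0.28 V; n = 2.
[H⁺] = 10^(−5.73) = 1.9 × 10^-6 M, and Q = [Co²⁺]·P(H₂) / [H⁺]^2 = 4.32 × 10^7.
E = E° − (0.0592/2) log Q = 0.28 − (0.0592/2)(7.635) = 0.054 V.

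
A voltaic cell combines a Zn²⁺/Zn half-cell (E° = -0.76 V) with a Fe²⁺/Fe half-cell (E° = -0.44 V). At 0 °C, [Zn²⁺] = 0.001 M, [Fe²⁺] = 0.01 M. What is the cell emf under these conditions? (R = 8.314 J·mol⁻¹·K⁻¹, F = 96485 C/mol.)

0.347 V

The Fe²⁺/Fe couple has the higher reduction potential and acts as the cathode, so E°_cell = -0.44 − (-0.76) = 0.32 V.
Balancing electrons gives n = 2; the reaction quotient is Q = [Zn²⁺]/[Fe²⁺] = 0.100.
E = E° − (RT/nF) ln Q = 0.32 − (8.314×273)/(2×96485) × (-2.303) = 0.320 + 0.027 = 0.347 V.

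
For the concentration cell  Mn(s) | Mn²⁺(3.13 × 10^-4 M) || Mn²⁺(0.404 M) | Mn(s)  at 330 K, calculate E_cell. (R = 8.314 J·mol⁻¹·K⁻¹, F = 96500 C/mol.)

0.10 V

Both half-cells are Mn²⁺/Mn, so E°_cell = 0. The concentrated side is the cathode; the cell reaction moves Mn²⁺ from high to low concentration with n = 2.
Q = [Mn²⁺]_dilute/[Mn²⁺]_conc = 3.13 × 10^-4/0.404 = 7.75 × 10^-4.
E = 0 − (RT/nF) ln Q = −((8.314×330)/(2×96500))(-7.163) = 0.1018 V.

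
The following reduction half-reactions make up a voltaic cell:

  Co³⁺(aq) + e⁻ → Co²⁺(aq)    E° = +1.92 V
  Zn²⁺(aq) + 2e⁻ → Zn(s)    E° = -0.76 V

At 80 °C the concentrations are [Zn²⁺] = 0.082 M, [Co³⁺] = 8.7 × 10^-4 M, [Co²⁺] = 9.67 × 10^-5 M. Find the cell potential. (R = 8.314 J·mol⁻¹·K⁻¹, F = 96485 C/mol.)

2.78 V

The Co³⁺/Co²⁺ couple has the higher reduction potential and acts as the cathode, so E°_cell = +1.92 − (-0.76) = 2.68 V.
Balancing electrons gives n = 2; the reaction quotient is Q = [Zn²⁺]·[Co²⁺]^2/[Co³⁺]^2 = 0.00101.
E = E° − (RT/nF) ln Q = 2.68 − (8.314×353)/(2×96485) × (-6.895) = 2.680 + 0.105 = 2.785 V.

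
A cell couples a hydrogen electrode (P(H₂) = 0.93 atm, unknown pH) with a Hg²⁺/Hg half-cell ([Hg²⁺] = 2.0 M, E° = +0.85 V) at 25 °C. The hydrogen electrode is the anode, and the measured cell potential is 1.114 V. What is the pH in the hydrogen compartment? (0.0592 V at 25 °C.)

E°_cell = 0.85 V and n = 2.
log Q = n(E° − E)/0.0592 = 2×(0.85 − 1.114)/0.0592 = -8.919.
With Q = [H⁺]^2 / ([Hg²⁺]·P(H₂)), solving for [H⁺] gives log[H⁺] = -4.325, so pH = 4.32.

pH = 4.32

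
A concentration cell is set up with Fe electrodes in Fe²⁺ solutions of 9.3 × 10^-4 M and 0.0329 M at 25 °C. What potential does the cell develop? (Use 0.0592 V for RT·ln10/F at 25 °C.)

0.046 V

Both half-cells are Fe²⁺/Fe, so E°_cell = 0. The concentrated side is the cathode; the cell reaction moves Fe²⁺ from high to low concentration with n = 2.
Q = [Fe²⁺]_dilute/[Fe²⁺]_conc = 9.3 × 10^-4/0.0329 = 0.0283.
E = 0 − (0.0592/2) log Q = −(0.0592/2)(-1.549) = 0.0459 V.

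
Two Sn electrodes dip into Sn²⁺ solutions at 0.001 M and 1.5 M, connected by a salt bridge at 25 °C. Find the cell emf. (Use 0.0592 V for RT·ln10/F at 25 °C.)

Both half-cells are Sn²⁺/Sn, so E°_cell = 0. The concentrated side is the cathode; the cell reaction moves Sn²⁺ from high to low concentration with n = 2.
Q = [Sn²⁺]_dilute/[Sn²⁺]_conc = 0.001/1.5 = 6.67 × 10^-4.
E = 0 − (0.0592/2) log Q = −(0.0592/2)(-3.176) = 0.0940 V.

0.094 V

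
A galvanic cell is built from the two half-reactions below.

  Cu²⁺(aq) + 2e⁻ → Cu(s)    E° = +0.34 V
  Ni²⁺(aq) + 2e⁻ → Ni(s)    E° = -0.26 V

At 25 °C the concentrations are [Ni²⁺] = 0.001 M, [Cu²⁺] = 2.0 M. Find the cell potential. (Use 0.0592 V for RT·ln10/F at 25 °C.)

The Cu²⁺/Cu couple has the higher reduction potential and acts as the cathode, so E°_cell = +0.34 − (-0.26) = 0.60 V.
Balancing electrons gives n = 2; the reaction quotient is Q = [Ni²⁺]/[Cu²⁺] = 5 × 10^-4.
At 25 °C, E = E° − (0.0592/n) log Q = 0.60 − (0.0592/2)(-3.301) = 0.600 + 0.098 = 0.698 V.

0.698 V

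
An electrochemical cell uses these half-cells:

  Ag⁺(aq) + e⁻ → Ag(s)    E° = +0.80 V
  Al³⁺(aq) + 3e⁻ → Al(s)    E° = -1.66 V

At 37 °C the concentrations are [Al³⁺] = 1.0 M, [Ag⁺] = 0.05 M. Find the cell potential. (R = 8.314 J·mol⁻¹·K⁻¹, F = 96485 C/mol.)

The Ag⁺/Ag couple has the higher reduction potential and acts as the cathode, so E°_cell = +0.80 − (-1.66) = 2.46 V.
Balancing electrons gives n = 3; the reaction quotient is Q = [Al³⁺]/[Ag⁺]^3 = 8000.
E = E° − (RT/nF) ln Q = 2.46 − (8.314×310)/(3×96485) × (8.987) = 2.460 − 0.080 = 2.380 V.

2.38 V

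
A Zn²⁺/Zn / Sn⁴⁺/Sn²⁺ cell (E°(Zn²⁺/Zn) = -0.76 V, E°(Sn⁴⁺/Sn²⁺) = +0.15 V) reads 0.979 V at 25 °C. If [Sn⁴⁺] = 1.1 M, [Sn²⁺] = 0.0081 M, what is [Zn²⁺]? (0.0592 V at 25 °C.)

From the Nernst equation, log Q = n(E° − E)/0.0592 = 2(0.91 − 0.979)/0.0592 = -2.331, so Q = 0.00467.
With Q = [Zn²⁺]·[Sn²⁺]/[Sn⁴⁺] and the known concentrations, [Zn²⁺] in the numerator gives [Zn²⁺] = 0.63 M.

0.63 M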